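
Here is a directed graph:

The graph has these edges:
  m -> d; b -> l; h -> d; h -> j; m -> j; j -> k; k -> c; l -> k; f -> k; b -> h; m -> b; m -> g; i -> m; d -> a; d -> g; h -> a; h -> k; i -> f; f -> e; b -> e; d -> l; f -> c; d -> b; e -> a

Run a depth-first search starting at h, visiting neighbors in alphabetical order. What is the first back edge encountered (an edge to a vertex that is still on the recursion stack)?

b->h

DFS from h (visiting neighbors in alphabetical order); mark gray on enter, black on exit:
h gray
  a gray
  a black
  d gray
    d→a: a black — skip
    b gray
      e gray
        e→a: a black — skip
      e black
      b→h: h is gray → back edge
First back edge: b → h.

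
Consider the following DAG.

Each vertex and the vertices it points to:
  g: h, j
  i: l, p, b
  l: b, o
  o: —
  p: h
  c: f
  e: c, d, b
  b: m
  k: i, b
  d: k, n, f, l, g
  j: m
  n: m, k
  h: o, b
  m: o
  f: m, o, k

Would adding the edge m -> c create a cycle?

Yes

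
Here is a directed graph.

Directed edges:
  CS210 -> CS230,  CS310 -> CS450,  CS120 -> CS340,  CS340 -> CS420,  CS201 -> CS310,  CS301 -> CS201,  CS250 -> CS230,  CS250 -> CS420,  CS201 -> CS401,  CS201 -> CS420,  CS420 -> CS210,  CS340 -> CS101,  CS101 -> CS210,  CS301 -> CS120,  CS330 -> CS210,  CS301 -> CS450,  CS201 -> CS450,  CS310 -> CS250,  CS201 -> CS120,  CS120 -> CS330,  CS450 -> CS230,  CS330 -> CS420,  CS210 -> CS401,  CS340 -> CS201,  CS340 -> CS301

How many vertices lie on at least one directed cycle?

A vertex is on a directed cycle iff it belongs to a strongly connected component of size ≥ 2 (or has a self-loop).
The vertices on cycles are {CS120, CS201, CS301, CS340} — 4 in total.

4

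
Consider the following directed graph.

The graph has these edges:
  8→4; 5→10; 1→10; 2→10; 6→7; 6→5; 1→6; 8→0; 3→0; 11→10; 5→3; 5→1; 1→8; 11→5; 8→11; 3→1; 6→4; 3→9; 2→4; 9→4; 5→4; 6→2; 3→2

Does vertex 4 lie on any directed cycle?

4 lies on a cycle iff there is a path from 4 back to itself.
Exploring from 4, it never reaches itself; equivalently, its strongly connected component is a singleton.

No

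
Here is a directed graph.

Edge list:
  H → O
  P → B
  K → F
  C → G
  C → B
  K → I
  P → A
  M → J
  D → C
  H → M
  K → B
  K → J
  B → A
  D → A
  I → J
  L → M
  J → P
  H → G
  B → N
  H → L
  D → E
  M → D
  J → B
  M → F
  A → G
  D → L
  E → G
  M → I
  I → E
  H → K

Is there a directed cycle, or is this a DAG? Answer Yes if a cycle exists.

Yes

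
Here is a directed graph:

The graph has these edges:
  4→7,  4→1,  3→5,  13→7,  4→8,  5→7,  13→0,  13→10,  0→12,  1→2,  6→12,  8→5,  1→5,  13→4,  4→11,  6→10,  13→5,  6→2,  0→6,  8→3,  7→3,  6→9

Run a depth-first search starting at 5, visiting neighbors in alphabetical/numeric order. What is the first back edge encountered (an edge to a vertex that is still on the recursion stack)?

3→5

DFS from 5 (visiting neighbors in alphabetical/numeric order); mark gray on enter, black on exit:
5 gray
  7 gray
    3 gray
      3→5: 5 is gray → back edge
First back edge: 3 → 5.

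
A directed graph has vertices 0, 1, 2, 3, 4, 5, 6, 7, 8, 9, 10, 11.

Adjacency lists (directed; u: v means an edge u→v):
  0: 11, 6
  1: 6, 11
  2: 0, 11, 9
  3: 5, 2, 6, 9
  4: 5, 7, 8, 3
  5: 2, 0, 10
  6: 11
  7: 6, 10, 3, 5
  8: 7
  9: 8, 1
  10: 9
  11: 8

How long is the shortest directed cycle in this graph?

4

For each vertex v, BFS finds the shortest path from v back to v.
The shortest such closed walk is 3 → 9 → 8 → 7 → 3, length 4.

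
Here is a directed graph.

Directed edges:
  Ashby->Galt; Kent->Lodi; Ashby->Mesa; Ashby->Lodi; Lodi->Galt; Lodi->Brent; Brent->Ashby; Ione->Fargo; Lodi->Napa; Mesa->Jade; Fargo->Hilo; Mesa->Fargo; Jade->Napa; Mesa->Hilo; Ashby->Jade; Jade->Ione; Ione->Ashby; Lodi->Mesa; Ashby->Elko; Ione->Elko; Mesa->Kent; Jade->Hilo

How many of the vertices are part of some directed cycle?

A vertex is on a directed cycle iff it belongs to a strongly connected component of size ≥ 2 (or has a self-loop).
The vertices on cycles are {Ione, Jade, Kent, Lodi, Mesa, Ashby, Brent} — 7 in total.

7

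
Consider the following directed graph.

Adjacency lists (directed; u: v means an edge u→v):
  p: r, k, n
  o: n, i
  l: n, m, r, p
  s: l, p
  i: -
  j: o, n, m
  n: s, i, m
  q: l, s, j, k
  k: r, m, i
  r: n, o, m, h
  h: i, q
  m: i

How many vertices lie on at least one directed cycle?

A vertex is on a directed cycle iff it belongs to a strongly connected component of size ≥ 2 (or has a self-loop).
The vertices on cycles are {h, j, k, l, n, o, p, q, r, s} — 10 in total.

10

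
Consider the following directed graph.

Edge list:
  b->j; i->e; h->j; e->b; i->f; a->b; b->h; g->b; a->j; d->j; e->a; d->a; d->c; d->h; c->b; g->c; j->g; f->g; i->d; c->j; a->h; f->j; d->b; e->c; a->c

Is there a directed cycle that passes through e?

No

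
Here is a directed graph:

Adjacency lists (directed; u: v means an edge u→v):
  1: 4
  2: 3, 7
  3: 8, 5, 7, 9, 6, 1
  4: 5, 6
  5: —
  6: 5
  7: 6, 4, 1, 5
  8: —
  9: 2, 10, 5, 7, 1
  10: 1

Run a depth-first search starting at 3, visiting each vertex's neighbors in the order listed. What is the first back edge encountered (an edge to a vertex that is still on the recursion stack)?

DFS from 3 (visiting each vertex's neighbors in the order listed); mark gray on enter, black on exit:
3 gray
  8 gray
  8 black
  5 gray
  5 black
  7 gray
    6 gray
      6→5: 5 black — skip
    6 black
    4 gray
      4→5: 5 black — skip
      4→6: 6 black — skip
    4 black
    1 gray
      1→4: 4 black — skip
    1 black
    7→5: 5 black — skip
  7 black
  9 gray
    2 gray
      2→3: 3 is gray → back edge
First back edge: 2 → 3.

2→3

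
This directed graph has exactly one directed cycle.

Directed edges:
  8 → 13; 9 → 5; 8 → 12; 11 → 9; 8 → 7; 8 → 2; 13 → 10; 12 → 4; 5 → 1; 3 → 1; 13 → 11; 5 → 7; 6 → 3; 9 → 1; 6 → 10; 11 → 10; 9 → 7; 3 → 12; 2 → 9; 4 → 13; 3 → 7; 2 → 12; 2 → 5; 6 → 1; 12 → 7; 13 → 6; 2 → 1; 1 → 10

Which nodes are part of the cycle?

DFS with gray/black marking from 13:
13 gray
  6 gray
    1 gray
      10 gray
      10 black
    1 black
    3 gray
      3→1: 1 black — skip
      12 gray
        4 gray
          4→13: 13 is gray → back edge
Back edge closes the cycle 13 → 6 → 3 → 12 → 4 → 13; its vertices are {3, 4, 6, 12, 13}.

3, 4, 6, 12, 13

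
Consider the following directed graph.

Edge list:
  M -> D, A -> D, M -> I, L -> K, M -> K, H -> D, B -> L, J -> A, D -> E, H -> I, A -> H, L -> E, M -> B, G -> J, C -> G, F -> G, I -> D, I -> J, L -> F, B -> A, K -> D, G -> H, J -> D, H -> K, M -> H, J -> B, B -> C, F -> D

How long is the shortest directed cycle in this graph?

For each vertex v, BFS finds the shortest path from v back to v.
The shortest such closed walk is B → C → G → J → B, length 4.

4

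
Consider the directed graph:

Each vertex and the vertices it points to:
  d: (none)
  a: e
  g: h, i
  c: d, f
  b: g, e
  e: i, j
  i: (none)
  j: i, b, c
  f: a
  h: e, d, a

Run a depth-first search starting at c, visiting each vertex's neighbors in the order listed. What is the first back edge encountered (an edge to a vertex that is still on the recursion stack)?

h→e

DFS from c (visiting each vertex's neighbors in the order listed); mark gray on enter, black on exit:
c gray
  d gray
  d black
  f gray
    a gray
      e gray
        i gray
        i black
        j gray
          j→i: i black — skip
          b gray
            g gray
              h gray
                h→e: e is gray → back edge
First back edge: h → e.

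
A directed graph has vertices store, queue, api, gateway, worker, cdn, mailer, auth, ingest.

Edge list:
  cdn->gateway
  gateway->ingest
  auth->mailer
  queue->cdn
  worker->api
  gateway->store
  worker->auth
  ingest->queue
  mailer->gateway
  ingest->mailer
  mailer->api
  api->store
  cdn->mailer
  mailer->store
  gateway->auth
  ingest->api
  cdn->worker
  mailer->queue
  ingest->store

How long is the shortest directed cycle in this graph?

3

For each vertex v, BFS finds the shortest path from v back to v.
The shortest such closed walk is cdn → mailer → queue → cdn, length 3.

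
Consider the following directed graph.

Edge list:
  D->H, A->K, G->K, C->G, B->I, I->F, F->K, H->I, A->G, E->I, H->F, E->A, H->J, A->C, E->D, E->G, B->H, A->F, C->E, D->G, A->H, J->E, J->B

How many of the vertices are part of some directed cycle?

A vertex is on a directed cycle iff it belongs to a strongly connected component of size ≥ 2 (or has a self-loop).
The vertices on cycles are {A, B, C, D, E, H, J} — 7 in total.

7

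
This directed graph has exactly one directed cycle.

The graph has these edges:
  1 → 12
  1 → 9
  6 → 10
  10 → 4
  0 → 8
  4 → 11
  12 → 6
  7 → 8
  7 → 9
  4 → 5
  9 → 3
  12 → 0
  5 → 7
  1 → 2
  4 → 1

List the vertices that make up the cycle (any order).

DFS with gray/black marking from 4:
4 gray
  5 gray
    7 gray
      9 gray
        3 gray
        3 black
      9 black
      8 gray
      8 black
    7 black
  5 black
  11 gray
  11 black
  1 gray
    12 gray
      0 gray
        0→8: 8 black — skip
      0 black
      6 gray
        10 gray
          10→4: 4 is gray → back edge
Back edge closes the cycle 4 → 1 → 12 → 6 → 10 → 4; its vertices are {1, 4, 6, 10, 12}.

1, 4, 6, 10, 12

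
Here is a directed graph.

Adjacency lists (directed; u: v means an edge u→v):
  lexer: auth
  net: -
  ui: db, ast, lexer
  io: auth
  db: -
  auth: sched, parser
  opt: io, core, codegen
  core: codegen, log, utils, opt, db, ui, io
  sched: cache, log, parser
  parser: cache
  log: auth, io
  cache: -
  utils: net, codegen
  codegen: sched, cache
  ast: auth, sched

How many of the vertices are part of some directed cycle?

6

A vertex is on a directed cycle iff it belongs to a strongly connected component of size ≥ 2 (or has a self-loop).
The vertices on cycles are {io, log, opt, auth, core, sched} — 6 in total.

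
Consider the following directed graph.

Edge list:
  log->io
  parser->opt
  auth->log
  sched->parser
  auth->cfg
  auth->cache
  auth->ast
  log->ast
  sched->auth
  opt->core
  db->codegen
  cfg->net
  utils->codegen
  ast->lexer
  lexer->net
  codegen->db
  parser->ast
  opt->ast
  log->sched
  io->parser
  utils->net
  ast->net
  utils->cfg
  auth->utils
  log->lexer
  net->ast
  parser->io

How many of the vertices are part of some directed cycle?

10

A vertex is on a directed cycle iff it belongs to a strongly connected component of size ≥ 2 (or has a self-loop).
The vertices on cycles are {db, io, ast, log, net, auth, lexer, sched, parser, codegen} — 10 in total.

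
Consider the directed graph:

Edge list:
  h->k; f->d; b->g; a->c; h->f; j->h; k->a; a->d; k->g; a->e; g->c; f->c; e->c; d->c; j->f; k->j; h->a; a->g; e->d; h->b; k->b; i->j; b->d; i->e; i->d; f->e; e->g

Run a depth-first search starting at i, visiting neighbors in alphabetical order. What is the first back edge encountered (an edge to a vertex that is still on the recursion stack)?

k->j

DFS from i (visiting neighbors in alphabetical order); mark gray on enter, black on exit:
i gray
  d gray
    c gray
    c black
  d black
  e gray
    e→c: c black — skip
    e→d: d black — skip
    g gray
      g→c: c black — skip
    g black
  e black
  j gray
    f gray
      f→c: c black — skip
      f→d: d black — skip
      f→e: e black — skip
    f black
    h gray
      a gray
        a→c: c black — skip
        a→d: d black — skip
        a→e: e black — skip
        a→g: g black — skip
      a black
      b gray
        b→d: d black — skip
        b→g: g black — skip
      b black
      h→f: f black — skip
      k gray
        k→a: a black — skip
        k→b: b black — skip
        k→g: g black — skip
        k→j: j is gray → back edge
First back edge: k → j.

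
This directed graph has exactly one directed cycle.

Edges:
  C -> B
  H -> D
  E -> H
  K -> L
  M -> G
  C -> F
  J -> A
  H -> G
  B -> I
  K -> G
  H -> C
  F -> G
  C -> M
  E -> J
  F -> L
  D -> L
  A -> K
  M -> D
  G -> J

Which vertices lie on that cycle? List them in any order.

A, G, J, K

DFS with gray/black marking from J:
J gray
  A gray
    K gray
      L gray
      L black
      G gray
        G→J: J is gray → back edge
Back edge closes the cycle J → A → K → G → J; its vertices are {A, G, J, K}.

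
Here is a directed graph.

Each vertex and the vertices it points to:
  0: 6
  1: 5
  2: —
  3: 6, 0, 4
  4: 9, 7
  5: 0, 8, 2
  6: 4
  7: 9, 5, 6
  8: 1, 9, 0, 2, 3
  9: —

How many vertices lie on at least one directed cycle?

8

A vertex is on a directed cycle iff it belongs to a strongly connected component of size ≥ 2 (or has a self-loop).
The vertices on cycles are {0, 1, 3, 4, 5, 6, 7, 8} — 8 in total.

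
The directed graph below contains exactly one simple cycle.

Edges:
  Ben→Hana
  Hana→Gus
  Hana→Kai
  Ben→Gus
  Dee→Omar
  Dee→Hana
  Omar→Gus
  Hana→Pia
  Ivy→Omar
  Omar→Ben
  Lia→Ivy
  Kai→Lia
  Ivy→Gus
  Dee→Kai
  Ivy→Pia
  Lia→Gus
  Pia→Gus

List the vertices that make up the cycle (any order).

DFS with gray/black marking from Omar:
Omar gray
  Gus gray
  Gus black
  Ben gray
    Hana gray
      Hana→Gus: Gus black — skip
      Kai gray
        Lia gray
          Ivy gray
            Ivy→Omar: Omar is gray → back edge
Back edge closes the cycle Omar → Ben → Hana → Kai → Lia → Ivy → Omar; its vertices are {Ben, Ivy, Kai, Lia, Hana, Omar}.

Ben, Ivy, Kai, Lia, Hana, Omar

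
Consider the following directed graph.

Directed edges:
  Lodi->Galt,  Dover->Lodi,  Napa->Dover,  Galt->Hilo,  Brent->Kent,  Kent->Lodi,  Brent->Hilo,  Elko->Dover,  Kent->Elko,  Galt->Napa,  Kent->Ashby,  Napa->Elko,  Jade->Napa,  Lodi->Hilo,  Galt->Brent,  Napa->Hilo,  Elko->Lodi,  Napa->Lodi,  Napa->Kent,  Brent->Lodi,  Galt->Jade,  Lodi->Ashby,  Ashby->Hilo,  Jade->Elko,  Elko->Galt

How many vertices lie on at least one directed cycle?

8

A vertex is on a directed cycle iff it belongs to a strongly connected component of size ≥ 2 (or has a self-loop).
The vertices on cycles are {Elko, Galt, Jade, Kent, Lodi, Napa, Brent, Dover} — 8 in total.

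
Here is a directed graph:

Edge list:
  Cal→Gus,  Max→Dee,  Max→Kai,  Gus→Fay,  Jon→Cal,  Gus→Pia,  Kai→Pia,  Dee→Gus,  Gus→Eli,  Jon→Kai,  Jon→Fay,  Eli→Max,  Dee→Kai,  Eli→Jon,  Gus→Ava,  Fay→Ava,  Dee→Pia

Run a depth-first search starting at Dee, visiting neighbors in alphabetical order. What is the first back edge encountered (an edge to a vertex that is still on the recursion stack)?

Cal→Gus

DFS from Dee (visiting neighbors in alphabetical order); mark gray on enter, black on exit:
Dee gray
  Gus gray
    Ava gray
    Ava black
    Eli gray
      Jon gray
        Cal gray
          Cal→Gus: Gus is gray → back edge
First back edge: Cal → Gus.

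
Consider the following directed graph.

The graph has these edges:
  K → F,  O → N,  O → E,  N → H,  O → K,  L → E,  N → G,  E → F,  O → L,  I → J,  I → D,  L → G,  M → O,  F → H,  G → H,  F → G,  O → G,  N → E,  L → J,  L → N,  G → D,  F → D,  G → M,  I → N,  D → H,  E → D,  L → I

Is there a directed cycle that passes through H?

No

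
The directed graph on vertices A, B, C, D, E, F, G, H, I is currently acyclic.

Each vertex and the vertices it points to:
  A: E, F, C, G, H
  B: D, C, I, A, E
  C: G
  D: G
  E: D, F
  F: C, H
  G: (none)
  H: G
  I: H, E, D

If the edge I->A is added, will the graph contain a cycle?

No

Adding I→A creates a cycle iff A can already reach I.
Explore from A: no path reaches I. The graph stays acyclic.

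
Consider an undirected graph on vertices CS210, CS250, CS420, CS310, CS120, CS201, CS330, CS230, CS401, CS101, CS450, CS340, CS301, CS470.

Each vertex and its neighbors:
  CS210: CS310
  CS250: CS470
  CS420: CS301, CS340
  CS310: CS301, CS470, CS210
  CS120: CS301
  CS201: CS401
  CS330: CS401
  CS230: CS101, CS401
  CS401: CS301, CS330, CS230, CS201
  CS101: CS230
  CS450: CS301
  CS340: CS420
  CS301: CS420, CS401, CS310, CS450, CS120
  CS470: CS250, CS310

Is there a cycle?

DFS, tracking each vertex's parent; an edge to a visited non-parent vertex closes a cycle.
Start from CS201:
visit CS201 (parent –)
  visit CS401 (parent CS201)
    visit CS301 (parent CS401)
      visit CS420 (parent CS301)
        CS420–CS301: parent, skip
        visit CS340 (parent CS420)
          CS340–CS420: parent, skip
      CS301–CS401: parent, skip
      visit CS310 (parent CS301)
        CS310–CS301: parent, skip
        visit CS470 (parent CS310)
          visit CS250 (parent CS470)
            CS250–CS470: parent, skip
          CS470–CS310: parent, skip
        visit CS210 (parent CS310)
          CS210–CS310: parent, skip
      visit CS450 (parent CS301)
        CS450–CS301: parent, skip
      visit CS120 (parent CS301)
        CS120–CS301: parent, skip
    visit CS330 (parent CS401)
      CS330–CS401: parent, skip
    visit CS230 (parent CS401)
      visit CS101 (parent CS230)
        CS101–CS230: parent, skip
      CS230–CS401: parent, skip
    CS401–CS201: parent, skip
No non-parent visited neighbor found — the graph is a forest.

No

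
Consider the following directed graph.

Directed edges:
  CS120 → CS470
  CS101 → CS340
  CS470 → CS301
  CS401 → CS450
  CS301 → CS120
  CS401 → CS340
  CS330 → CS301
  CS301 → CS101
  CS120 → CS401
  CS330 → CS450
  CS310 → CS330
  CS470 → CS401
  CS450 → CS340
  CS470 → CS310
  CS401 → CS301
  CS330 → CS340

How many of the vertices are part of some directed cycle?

6

A vertex is on a directed cycle iff it belongs to a strongly connected component of size ≥ 2 (or has a self-loop).
The vertices on cycles are {CS120, CS301, CS310, CS330, CS401, CS470} — 6 in total.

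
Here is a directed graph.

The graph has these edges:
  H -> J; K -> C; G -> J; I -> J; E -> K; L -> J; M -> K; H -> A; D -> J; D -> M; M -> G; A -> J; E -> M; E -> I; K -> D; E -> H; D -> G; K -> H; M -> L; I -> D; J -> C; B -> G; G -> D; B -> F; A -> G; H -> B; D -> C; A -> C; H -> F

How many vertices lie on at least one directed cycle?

A vertex is on a directed cycle iff it belongs to a strongly connected component of size ≥ 2 (or has a self-loop).
The vertices on cycles are {A, B, D, G, H, K, M} — 7 in total.

7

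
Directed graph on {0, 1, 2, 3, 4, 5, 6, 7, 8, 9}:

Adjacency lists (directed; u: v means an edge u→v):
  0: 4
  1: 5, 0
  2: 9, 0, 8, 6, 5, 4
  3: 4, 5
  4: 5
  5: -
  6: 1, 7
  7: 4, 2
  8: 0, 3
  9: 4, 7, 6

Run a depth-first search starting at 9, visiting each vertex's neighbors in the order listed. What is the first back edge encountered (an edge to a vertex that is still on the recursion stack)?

2→9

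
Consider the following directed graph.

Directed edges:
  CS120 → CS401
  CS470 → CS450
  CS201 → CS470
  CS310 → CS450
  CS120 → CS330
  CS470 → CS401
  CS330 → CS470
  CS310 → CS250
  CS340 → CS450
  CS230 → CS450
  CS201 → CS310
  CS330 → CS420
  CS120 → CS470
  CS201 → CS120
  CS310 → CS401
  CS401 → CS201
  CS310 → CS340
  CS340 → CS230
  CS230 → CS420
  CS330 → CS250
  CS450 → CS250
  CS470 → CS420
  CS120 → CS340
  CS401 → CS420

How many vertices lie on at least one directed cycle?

6

A vertex is on a directed cycle iff it belongs to a strongly connected component of size ≥ 2 (or has a self-loop).
The vertices on cycles are {CS120, CS201, CS310, CS330, CS401, CS470} — 6 in total.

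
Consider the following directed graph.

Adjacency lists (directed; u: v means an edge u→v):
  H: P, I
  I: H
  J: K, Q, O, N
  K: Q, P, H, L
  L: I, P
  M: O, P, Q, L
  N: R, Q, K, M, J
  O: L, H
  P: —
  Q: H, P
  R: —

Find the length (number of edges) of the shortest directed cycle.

2

For each vertex v, BFS finds the shortest path from v back to v.
The shortest such closed walk is J → N → J, length 2.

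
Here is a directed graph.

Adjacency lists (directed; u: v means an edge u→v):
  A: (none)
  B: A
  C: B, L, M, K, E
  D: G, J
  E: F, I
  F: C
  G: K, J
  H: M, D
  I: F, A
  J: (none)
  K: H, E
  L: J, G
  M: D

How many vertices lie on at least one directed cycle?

10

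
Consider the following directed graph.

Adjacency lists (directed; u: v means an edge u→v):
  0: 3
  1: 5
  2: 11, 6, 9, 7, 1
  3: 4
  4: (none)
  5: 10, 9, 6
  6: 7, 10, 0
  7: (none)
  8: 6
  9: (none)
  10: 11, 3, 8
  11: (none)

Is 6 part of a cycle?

6 is on a cycle iff 6 can reach itself via ≥1 edge.
6 → 10 → 8 → 6 — yes.

Yes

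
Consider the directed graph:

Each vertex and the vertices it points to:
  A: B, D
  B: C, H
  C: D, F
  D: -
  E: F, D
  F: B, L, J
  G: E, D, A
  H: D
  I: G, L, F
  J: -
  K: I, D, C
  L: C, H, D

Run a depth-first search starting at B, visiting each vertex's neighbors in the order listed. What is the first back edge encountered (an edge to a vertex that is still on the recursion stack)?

F->B

DFS from B (visiting each vertex's neighbors in the order listed); mark gray on enter, black on exit:
B gray
  C gray
    D gray
    D black
    F gray
      F→B: B is gray → back edge
First back edge: F → B.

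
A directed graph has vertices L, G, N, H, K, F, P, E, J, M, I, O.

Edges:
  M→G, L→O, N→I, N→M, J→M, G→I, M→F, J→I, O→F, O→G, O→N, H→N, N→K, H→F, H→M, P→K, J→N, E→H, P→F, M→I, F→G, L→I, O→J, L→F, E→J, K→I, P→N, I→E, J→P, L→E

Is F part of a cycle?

Yes

F is on a cycle iff F can reach itself via ≥1 edge.
F → G → I → E → H → F — yes.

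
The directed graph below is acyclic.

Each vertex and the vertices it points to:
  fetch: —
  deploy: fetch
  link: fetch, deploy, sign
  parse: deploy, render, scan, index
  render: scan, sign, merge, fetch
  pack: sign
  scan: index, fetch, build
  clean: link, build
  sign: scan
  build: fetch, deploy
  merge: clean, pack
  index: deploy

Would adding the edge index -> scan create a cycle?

Yes

Adding index→scan creates a cycle iff scan can already reach index.
Path from scan: scan → index.
So scan → … → index → scan is a cycle.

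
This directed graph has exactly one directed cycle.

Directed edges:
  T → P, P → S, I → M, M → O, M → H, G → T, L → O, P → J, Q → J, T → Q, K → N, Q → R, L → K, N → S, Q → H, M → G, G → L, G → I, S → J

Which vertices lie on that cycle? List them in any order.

G, I, M

DFS with gray/black marking from G:
G gray
  L gray
    O gray
    O black
    K gray
      N gray
        S gray
          J gray
          J black
        S black
      N black
    K black
  L black
  I gray
    M gray
      H gray
      H black
      M→O: O black — skip
      M→G: G is gray → back edge
Back edge closes the cycle G → I → M → G; its vertices are {G, I, M}.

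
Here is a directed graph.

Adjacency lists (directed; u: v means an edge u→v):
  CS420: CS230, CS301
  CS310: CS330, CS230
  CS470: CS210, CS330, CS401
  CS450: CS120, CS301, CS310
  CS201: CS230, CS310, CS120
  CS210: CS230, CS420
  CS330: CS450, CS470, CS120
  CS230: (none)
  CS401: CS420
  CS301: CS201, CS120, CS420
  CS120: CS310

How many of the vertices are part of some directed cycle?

10

A vertex is on a directed cycle iff it belongs to a strongly connected component of size ≥ 2 (or has a self-loop).
The vertices on cycles are {CS120, CS201, CS210, CS301, CS310, CS330, CS401, CS420, CS450, CS470} — 10 in total.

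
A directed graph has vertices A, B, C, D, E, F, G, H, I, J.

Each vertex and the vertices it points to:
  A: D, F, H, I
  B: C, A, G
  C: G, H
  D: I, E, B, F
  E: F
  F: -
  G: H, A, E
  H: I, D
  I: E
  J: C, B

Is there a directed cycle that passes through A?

Yes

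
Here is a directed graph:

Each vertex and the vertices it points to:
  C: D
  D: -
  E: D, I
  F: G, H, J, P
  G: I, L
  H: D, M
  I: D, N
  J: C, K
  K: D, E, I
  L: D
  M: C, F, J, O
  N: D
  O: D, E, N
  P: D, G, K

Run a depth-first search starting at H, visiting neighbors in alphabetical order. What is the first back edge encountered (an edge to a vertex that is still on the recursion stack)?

F->H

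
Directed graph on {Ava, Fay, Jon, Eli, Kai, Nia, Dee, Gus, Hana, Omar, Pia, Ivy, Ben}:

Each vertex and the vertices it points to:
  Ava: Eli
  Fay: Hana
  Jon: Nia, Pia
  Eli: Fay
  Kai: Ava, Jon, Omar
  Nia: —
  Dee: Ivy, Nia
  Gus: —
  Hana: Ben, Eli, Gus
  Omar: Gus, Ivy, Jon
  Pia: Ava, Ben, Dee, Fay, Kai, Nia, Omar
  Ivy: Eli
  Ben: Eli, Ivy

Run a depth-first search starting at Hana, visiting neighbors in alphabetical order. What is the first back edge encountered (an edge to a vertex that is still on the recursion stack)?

DFS from Hana (visiting neighbors in alphabetical order); mark gray on enter, black on exit:
Hana gray
  Ben gray
    Eli gray
      Fay gray
        Fay→Hana: Hana is gray → back edge
First back edge: Fay → Hana.

Fay->Hana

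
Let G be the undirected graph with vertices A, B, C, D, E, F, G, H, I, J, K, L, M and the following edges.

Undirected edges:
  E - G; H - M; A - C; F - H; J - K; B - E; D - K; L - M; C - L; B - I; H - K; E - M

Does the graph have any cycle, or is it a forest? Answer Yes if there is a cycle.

No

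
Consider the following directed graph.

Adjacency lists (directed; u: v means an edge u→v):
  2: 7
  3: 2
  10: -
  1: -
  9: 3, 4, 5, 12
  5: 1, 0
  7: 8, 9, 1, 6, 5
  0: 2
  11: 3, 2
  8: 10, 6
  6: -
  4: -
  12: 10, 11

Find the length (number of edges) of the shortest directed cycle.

For each vertex v, BFS finds the shortest path from v back to v.
The shortest such closed walk is 7 → 9 → 3 → 2 → 7, length 4.

4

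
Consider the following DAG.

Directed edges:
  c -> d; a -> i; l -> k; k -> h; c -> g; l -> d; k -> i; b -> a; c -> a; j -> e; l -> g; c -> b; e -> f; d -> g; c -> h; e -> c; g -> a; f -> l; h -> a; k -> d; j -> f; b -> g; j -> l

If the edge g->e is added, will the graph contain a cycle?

Yes

Adding g→e creates a cycle iff e can already reach g.
Path from e: e → c → g.
So e → … → g → e is a cycle.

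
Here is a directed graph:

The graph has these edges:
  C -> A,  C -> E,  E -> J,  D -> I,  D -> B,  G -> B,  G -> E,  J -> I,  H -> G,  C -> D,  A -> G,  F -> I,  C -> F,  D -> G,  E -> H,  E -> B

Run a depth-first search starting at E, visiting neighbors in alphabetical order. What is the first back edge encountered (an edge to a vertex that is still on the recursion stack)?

G→E

DFS from E (visiting neighbors in alphabetical order); mark gray on enter, black on exit:
E gray
  B gray
  B black
  H gray
    G gray
      G→B: B black — skip
      G→E: E is gray → back edge
First back edge: G → E.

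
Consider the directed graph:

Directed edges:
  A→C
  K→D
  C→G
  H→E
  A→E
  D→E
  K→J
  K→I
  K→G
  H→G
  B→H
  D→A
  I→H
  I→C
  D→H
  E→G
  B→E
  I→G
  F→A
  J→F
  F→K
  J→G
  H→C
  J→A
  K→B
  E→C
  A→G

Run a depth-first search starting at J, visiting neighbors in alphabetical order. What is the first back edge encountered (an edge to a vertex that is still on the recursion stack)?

K->J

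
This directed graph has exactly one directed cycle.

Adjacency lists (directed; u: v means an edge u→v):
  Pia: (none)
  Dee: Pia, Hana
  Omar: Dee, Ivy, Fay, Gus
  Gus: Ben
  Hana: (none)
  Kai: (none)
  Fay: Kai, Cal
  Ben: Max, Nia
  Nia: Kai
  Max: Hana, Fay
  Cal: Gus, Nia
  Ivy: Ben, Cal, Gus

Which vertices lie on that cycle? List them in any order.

DFS with gray/black marking from Gus:
Gus gray
  Ben gray
    Max gray
      Hana gray
      Hana black
      Fay gray
        Kai gray
        Kai black
        Cal gray
          Cal→Gus: Gus is gray → back edge
Back edge closes the cycle Gus → Ben → Max → Fay → Cal → Gus; its vertices are {Ben, Cal, Fay, Gus, Max}.

Ben, Cal, Fay, Gus, Max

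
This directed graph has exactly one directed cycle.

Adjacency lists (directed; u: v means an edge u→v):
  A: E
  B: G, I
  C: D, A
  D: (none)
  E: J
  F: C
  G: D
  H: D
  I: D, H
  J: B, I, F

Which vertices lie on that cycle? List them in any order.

DFS with gray/black marking from E:
E gray
  J gray
    B gray
      G gray
        D gray
        D black
      G black
      I gray
        I→D: D black — skip
        H gray
          H→D: D black — skip
        H black
      I black
    B black
    J→I: I black — skip
    F gray
      C gray
        C→D: D black — skip
        A gray
          A→E: E is gray → back edge
Back edge closes the cycle E → J → F → C → A → E; its vertices are {A, C, E, F, J}.

A, C, E, F, J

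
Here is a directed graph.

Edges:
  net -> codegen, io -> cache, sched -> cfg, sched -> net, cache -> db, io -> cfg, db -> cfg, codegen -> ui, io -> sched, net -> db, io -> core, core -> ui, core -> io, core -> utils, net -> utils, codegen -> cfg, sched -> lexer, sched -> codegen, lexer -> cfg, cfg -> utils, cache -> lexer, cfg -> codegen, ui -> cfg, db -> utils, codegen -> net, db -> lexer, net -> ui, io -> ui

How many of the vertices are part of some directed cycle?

8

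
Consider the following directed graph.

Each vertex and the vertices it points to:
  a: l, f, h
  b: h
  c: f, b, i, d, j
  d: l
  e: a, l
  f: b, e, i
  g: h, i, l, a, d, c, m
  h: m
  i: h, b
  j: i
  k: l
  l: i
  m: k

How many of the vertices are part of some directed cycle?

9

A vertex is on a directed cycle iff it belongs to a strongly connected component of size ≥ 2 (or has a self-loop).
The vertices on cycles are {a, b, e, f, h, i, k, l, m} — 9 in total.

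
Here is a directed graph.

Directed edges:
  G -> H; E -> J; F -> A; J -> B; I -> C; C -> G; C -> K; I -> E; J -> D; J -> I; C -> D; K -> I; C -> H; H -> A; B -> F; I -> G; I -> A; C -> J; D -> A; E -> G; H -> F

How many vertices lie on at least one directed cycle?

5

A vertex is on a directed cycle iff it belongs to a strongly connected component of size ≥ 2 (or has a self-loop).
The vertices on cycles are {C, E, I, J, K} — 5 in total.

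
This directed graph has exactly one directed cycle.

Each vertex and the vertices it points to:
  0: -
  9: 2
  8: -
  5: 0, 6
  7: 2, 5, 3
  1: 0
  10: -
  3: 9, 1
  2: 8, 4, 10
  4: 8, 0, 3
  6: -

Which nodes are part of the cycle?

2, 3, 4, 9

DFS with gray/black marking from 3:
3 gray
  9 gray
    2 gray
      8 gray
      8 black
      4 gray
        4→8: 8 black — skip
        0 gray
        0 black
        4→3: 3 is gray → back edge
Back edge closes the cycle 3 → 9 → 2 → 4 → 3; its vertices are {2, 3, 4, 9}.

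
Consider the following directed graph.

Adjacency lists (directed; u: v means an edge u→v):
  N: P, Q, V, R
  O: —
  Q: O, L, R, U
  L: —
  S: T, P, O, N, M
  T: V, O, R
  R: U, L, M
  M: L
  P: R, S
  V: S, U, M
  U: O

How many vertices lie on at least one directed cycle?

A vertex is on a directed cycle iff it belongs to a strongly connected component of size ≥ 2 (or has a self-loop).
The vertices on cycles are {N, P, S, T, V} — 5 in total.

5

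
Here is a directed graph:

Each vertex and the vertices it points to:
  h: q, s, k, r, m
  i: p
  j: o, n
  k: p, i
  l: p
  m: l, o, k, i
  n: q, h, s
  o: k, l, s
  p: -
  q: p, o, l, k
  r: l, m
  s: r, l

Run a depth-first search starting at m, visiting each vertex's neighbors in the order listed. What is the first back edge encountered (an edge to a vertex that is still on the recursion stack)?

r→m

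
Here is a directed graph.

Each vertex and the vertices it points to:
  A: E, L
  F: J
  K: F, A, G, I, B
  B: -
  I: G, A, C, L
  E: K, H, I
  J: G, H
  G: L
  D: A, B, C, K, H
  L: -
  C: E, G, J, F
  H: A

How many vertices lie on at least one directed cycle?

8

A vertex is on a directed cycle iff it belongs to a strongly connected component of size ≥ 2 (or has a self-loop).
The vertices on cycles are {A, C, E, F, H, I, J, K} — 8 in total.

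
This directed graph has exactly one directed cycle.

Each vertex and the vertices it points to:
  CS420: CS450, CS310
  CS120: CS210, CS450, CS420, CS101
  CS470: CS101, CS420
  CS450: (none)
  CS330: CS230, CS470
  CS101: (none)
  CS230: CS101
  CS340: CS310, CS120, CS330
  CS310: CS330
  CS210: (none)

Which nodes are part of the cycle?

DFS with gray/black marking from CS330:
CS330 gray
  CS230 gray
    CS101 gray
    CS101 black
  CS230 black
  CS470 gray
    CS470→CS101: CS101 black — skip
    CS420 gray
      CS450 gray
      CS450 black
      CS310 gray
        CS310→CS330: CS330 is gray → back edge
Back edge closes the cycle CS330 → CS470 → CS420 → CS310 → CS330; its vertices are {CS310, CS330, CS420, CS470}.

CS310, CS330, CS420, CS470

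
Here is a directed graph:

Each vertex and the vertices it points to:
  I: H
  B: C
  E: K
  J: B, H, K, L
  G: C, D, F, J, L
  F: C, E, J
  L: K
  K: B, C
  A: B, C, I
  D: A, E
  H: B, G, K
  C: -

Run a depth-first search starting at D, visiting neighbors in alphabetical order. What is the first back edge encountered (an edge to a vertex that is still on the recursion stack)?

G→D

DFS from D (visiting neighbors in alphabetical order); mark gray on enter, black on exit:
D gray
  A gray
    B gray
      C gray
      C black
    B black
    A→C: C black — skip
    I gray
      H gray
        H→B: B black — skip
        G gray
          G→C: C black — skip
          G→D: D is gray → back edge
First back edge: G → D.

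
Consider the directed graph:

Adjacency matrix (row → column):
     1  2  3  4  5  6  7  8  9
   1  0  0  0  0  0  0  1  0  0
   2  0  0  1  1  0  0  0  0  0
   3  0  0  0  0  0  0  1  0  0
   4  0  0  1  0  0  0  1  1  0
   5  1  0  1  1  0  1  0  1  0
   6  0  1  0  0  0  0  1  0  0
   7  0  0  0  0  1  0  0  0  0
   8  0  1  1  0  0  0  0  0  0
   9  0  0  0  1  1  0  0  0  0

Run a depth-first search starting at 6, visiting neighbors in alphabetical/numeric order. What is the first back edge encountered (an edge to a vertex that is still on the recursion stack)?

DFS from 6 (visiting neighbors in alphabetical/numeric order); mark gray on enter, black on exit:
6 gray
  2 gray
    3 gray
      7 gray
        5 gray
          1 gray
            1→7: 7 is gray → back edge
First back edge: 1 → 7.

1→7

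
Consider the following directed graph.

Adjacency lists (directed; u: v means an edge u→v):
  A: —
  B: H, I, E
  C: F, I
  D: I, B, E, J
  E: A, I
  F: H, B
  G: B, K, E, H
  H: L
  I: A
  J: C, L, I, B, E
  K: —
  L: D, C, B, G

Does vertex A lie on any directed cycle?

No

A lies on a cycle iff there is a path from A back to itself.
Exploring from A, it never reaches itself; equivalently, its strongly connected component is a singleton.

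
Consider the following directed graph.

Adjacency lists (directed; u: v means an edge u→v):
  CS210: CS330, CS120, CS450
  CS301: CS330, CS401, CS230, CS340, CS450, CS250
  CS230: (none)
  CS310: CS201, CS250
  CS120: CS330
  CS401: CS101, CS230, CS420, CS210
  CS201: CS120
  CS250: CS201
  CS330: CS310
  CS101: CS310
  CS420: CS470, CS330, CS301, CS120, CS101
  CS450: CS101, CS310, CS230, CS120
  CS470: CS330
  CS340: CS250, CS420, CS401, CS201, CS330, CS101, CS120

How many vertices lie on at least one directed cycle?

9

A vertex is on a directed cycle iff it belongs to a strongly connected component of size ≥ 2 (or has a self-loop).
The vertices on cycles are {CS120, CS201, CS250, CS301, CS310, CS330, CS340, CS401, CS420} — 9 in total.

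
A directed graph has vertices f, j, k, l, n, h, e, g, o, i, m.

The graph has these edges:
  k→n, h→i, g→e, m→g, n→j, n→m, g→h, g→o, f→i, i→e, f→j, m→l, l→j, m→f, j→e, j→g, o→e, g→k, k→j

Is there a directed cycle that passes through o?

No

o lies on a cycle iff there is a path from o back to itself.
Exploring from o, it never reaches itself; equivalently, its strongly connected component is a singleton.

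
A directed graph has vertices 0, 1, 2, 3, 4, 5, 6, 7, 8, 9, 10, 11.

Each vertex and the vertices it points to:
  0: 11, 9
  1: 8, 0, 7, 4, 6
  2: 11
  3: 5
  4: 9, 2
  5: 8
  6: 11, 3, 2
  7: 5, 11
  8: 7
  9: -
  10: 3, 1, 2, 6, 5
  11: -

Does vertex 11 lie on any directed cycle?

No

11 lies on a cycle iff there is a path from 11 back to itself.
Exploring from 11, it never reaches itself; equivalently, its strongly connected component is a singleton.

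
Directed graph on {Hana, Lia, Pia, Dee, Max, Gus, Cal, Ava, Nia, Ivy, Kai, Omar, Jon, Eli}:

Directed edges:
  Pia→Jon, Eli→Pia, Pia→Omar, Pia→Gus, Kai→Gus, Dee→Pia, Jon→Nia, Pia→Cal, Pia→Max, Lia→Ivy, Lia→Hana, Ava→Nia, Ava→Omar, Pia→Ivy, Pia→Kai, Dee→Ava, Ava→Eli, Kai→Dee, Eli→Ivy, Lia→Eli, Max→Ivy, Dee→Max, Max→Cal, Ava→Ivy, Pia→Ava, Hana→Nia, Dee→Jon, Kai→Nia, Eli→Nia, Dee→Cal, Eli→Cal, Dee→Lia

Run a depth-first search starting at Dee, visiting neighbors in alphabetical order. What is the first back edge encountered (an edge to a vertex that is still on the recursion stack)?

Pia→Ava

DFS from Dee (visiting neighbors in alphabetical order); mark gray on enter, black on exit:
Dee gray
  Ava gray
    Eli gray
      Cal gray
      Cal black
      Ivy gray
      Ivy black
      Nia gray
      Nia black
      Pia gray
        Pia→Ava: Ava is gray → back edge
First back edge: Pia → Ava.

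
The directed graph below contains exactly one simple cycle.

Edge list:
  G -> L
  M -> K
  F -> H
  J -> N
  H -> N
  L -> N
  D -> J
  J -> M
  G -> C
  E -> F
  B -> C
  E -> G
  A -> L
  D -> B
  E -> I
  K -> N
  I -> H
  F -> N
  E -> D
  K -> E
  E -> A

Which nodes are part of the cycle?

DFS with gray/black marking from K:
K gray
  E gray
    I gray
      H gray
        N gray
        N black
      H black
    I black
    A gray
      L gray
        L→N: N black — skip
      L black
    A black
    G gray
      G→L: L black — skip
      C gray
      C black
    G black
    D gray
      J gray
        M gray
          M→K: K is gray → back edge
Back edge closes the cycle K → E → D → J → M → K; its vertices are {D, E, J, K, M}.

D, E, J, K, M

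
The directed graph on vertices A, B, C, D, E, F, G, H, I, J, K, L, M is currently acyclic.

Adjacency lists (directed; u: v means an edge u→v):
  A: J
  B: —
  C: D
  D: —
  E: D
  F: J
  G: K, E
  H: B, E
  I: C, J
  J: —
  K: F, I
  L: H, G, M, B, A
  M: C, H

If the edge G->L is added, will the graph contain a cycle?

Yes

Adding G→L creates a cycle iff L can already reach G.
Path from L: L → G.
So L → … → G → L is a cycle.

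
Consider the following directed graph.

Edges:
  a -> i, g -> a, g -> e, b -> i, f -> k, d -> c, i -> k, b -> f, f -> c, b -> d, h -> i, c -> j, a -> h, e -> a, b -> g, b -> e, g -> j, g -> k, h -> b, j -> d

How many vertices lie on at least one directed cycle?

8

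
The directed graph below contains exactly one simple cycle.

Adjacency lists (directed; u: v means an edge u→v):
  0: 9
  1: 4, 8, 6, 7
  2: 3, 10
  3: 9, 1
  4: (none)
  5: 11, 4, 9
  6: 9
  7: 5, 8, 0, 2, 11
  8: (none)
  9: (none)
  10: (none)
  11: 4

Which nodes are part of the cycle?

DFS with gray/black marking from 1:
1 gray
  4 gray
  4 black
  8 gray
  8 black
  6 gray
    9 gray
    9 black
  6 black
  7 gray
    5 gray
      11 gray
        11→4: 4 black — skip
      11 black
      5→4: 4 black — skip
      5→9: 9 black — skip
    5 black
    7→8: 8 black — skip
    0 gray
      0→9: 9 black — skip
    0 black
    2 gray
      3 gray
        3→9: 9 black — skip
        3→1: 1 is gray → back edge
Back edge closes the cycle 1 → 7 → 2 → 3 → 1; its vertices are {1, 2, 3, 7}.

1, 2, 3, 7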